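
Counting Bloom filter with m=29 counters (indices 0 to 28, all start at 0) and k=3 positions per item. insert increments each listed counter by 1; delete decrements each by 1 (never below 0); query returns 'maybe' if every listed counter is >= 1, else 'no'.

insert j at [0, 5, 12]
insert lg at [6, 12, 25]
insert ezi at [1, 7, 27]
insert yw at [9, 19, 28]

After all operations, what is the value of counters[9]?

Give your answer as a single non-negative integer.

Step 1: insert j at [0, 5, 12] -> counters=[1,0,0,0,0,1,0,0,0,0,0,0,1,0,0,0,0,0,0,0,0,0,0,0,0,0,0,0,0]
Step 2: insert lg at [6, 12, 25] -> counters=[1,0,0,0,0,1,1,0,0,0,0,0,2,0,0,0,0,0,0,0,0,0,0,0,0,1,0,0,0]
Step 3: insert ezi at [1, 7, 27] -> counters=[1,1,0,0,0,1,1,1,0,0,0,0,2,0,0,0,0,0,0,0,0,0,0,0,0,1,0,1,0]
Step 4: insert yw at [9, 19, 28] -> counters=[1,1,0,0,0,1,1,1,0,1,0,0,2,0,0,0,0,0,0,1,0,0,0,0,0,1,0,1,1]
Final counters=[1,1,0,0,0,1,1,1,0,1,0,0,2,0,0,0,0,0,0,1,0,0,0,0,0,1,0,1,1] -> counters[9]=1

Answer: 1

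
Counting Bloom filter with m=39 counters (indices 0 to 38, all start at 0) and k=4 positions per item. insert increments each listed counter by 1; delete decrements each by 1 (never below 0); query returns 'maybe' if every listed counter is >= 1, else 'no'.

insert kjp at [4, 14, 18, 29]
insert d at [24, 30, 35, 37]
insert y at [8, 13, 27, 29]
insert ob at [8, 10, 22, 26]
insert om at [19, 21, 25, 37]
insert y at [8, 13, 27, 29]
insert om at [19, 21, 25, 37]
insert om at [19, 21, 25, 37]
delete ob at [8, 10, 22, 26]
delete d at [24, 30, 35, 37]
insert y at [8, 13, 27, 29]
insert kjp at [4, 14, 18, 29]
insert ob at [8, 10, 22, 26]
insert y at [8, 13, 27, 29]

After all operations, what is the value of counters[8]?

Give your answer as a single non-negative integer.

Step 1: insert kjp at [4, 14, 18, 29] -> counters=[0,0,0,0,1,0,0,0,0,0,0,0,0,0,1,0,0,0,1,0,0,0,0,0,0,0,0,0,0,1,0,0,0,0,0,0,0,0,0]
Step 2: insert d at [24, 30, 35, 37] -> counters=[0,0,0,0,1,0,0,0,0,0,0,0,0,0,1,0,0,0,1,0,0,0,0,0,1,0,0,0,0,1,1,0,0,0,0,1,0,1,0]
Step 3: insert y at [8, 13, 27, 29] -> counters=[0,0,0,0,1,0,0,0,1,0,0,0,0,1,1,0,0,0,1,0,0,0,0,0,1,0,0,1,0,2,1,0,0,0,0,1,0,1,0]
Step 4: insert ob at [8, 10, 22, 26] -> counters=[0,0,0,0,1,0,0,0,2,0,1,0,0,1,1,0,0,0,1,0,0,0,1,0,1,0,1,1,0,2,1,0,0,0,0,1,0,1,0]
Step 5: insert om at [19, 21, 25, 37] -> counters=[0,0,0,0,1,0,0,0,2,0,1,0,0,1,1,0,0,0,1,1,0,1,1,0,1,1,1,1,0,2,1,0,0,0,0,1,0,2,0]
Step 6: insert y at [8, 13, 27, 29] -> counters=[0,0,0,0,1,0,0,0,3,0,1,0,0,2,1,0,0,0,1,1,0,1,1,0,1,1,1,2,0,3,1,0,0,0,0,1,0,2,0]
Step 7: insert om at [19, 21, 25, 37] -> counters=[0,0,0,0,1,0,0,0,3,0,1,0,0,2,1,0,0,0,1,2,0,2,1,0,1,2,1,2,0,3,1,0,0,0,0,1,0,3,0]
Step 8: insert om at [19, 21, 25, 37] -> counters=[0,0,0,0,1,0,0,0,3,0,1,0,0,2,1,0,0,0,1,3,0,3,1,0,1,3,1,2,0,3,1,0,0,0,0,1,0,4,0]
Step 9: delete ob at [8, 10, 22, 26] -> counters=[0,0,0,0,1,0,0,0,2,0,0,0,0,2,1,0,0,0,1,3,0,3,0,0,1,3,0,2,0,3,1,0,0,0,0,1,0,4,0]
Step 10: delete d at [24, 30, 35, 37] -> counters=[0,0,0,0,1,0,0,0,2,0,0,0,0,2,1,0,0,0,1,3,0,3,0,0,0,3,0,2,0,3,0,0,0,0,0,0,0,3,0]
Step 11: insert y at [8, 13, 27, 29] -> counters=[0,0,0,0,1,0,0,0,3,0,0,0,0,3,1,0,0,0,1,3,0,3,0,0,0,3,0,3,0,4,0,0,0,0,0,0,0,3,0]
Step 12: insert kjp at [4, 14, 18, 29] -> counters=[0,0,0,0,2,0,0,0,3,0,0,0,0,3,2,0,0,0,2,3,0,3,0,0,0,3,0,3,0,5,0,0,0,0,0,0,0,3,0]
Step 13: insert ob at [8, 10, 22, 26] -> counters=[0,0,0,0,2,0,0,0,4,0,1,0,0,3,2,0,0,0,2,3,0,3,1,0,0,3,1,3,0,5,0,0,0,0,0,0,0,3,0]
Step 14: insert y at [8, 13, 27, 29] -> counters=[0,0,0,0,2,0,0,0,5,0,1,0,0,4,2,0,0,0,2,3,0,3,1,0,0,3,1,4,0,6,0,0,0,0,0,0,0,3,0]
Final counters=[0,0,0,0,2,0,0,0,5,0,1,0,0,4,2,0,0,0,2,3,0,3,1,0,0,3,1,4,0,6,0,0,0,0,0,0,0,3,0] -> counters[8]=5

Answer: 5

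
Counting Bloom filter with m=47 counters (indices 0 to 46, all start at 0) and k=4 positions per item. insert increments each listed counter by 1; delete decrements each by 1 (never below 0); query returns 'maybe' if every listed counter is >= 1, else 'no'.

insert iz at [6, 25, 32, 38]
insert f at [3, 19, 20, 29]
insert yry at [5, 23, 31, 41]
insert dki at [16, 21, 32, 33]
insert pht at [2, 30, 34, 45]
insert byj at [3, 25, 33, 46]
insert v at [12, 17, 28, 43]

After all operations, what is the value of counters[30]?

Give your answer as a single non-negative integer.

Answer: 1

Derivation:
Step 1: insert iz at [6, 25, 32, 38] -> counters=[0,0,0,0,0,0,1,0,0,0,0,0,0,0,0,0,0,0,0,0,0,0,0,0,0,1,0,0,0,0,0,0,1,0,0,0,0,0,1,0,0,0,0,0,0,0,0]
Step 2: insert f at [3, 19, 20, 29] -> counters=[0,0,0,1,0,0,1,0,0,0,0,0,0,0,0,0,0,0,0,1,1,0,0,0,0,1,0,0,0,1,0,0,1,0,0,0,0,0,1,0,0,0,0,0,0,0,0]
Step 3: insert yry at [5, 23, 31, 41] -> counters=[0,0,0,1,0,1,1,0,0,0,0,0,0,0,0,0,0,0,0,1,1,0,0,1,0,1,0,0,0,1,0,1,1,0,0,0,0,0,1,0,0,1,0,0,0,0,0]
Step 4: insert dki at [16, 21, 32, 33] -> counters=[0,0,0,1,0,1,1,0,0,0,0,0,0,0,0,0,1,0,0,1,1,1,0,1,0,1,0,0,0,1,0,1,2,1,0,0,0,0,1,0,0,1,0,0,0,0,0]
Step 5: insert pht at [2, 30, 34, 45] -> counters=[0,0,1,1,0,1,1,0,0,0,0,0,0,0,0,0,1,0,0,1,1,1,0,1,0,1,0,0,0,1,1,1,2,1,1,0,0,0,1,0,0,1,0,0,0,1,0]
Step 6: insert byj at [3, 25, 33, 46] -> counters=[0,0,1,2,0,1,1,0,0,0,0,0,0,0,0,0,1,0,0,1,1,1,0,1,0,2,0,0,0,1,1,1,2,2,1,0,0,0,1,0,0,1,0,0,0,1,1]
Step 7: insert v at [12, 17, 28, 43] -> counters=[0,0,1,2,0,1,1,0,0,0,0,0,1,0,0,0,1,1,0,1,1,1,0,1,0,2,0,0,1,1,1,1,2,2,1,0,0,0,1,0,0,1,0,1,0,1,1]
Final counters=[0,0,1,2,0,1,1,0,0,0,0,0,1,0,0,0,1,1,0,1,1,1,0,1,0,2,0,0,1,1,1,1,2,2,1,0,0,0,1,0,0,1,0,1,0,1,1] -> counters[30]=1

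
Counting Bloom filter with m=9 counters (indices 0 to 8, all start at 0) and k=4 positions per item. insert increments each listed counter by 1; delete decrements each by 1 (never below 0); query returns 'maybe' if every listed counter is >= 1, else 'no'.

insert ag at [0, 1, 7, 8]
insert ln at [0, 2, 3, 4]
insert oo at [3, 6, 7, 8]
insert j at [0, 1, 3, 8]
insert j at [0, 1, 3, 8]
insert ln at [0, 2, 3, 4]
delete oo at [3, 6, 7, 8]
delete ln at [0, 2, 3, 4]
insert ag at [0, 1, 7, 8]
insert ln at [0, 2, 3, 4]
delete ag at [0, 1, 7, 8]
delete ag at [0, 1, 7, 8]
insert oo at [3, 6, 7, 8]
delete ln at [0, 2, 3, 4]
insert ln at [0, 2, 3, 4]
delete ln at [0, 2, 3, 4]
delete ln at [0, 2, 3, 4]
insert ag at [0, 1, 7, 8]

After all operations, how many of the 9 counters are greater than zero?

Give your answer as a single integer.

Answer: 6

Derivation:
Step 1: insert ag at [0, 1, 7, 8] -> counters=[1,1,0,0,0,0,0,1,1]
Step 2: insert ln at [0, 2, 3, 4] -> counters=[2,1,1,1,1,0,0,1,1]
Step 3: insert oo at [3, 6, 7, 8] -> counters=[2,1,1,2,1,0,1,2,2]
Step 4: insert j at [0, 1, 3, 8] -> counters=[3,2,1,3,1,0,1,2,3]
Step 5: insert j at [0, 1, 3, 8] -> counters=[4,3,1,4,1,0,1,2,4]
Step 6: insert ln at [0, 2, 3, 4] -> counters=[5,3,2,5,2,0,1,2,4]
Step 7: delete oo at [3, 6, 7, 8] -> counters=[5,3,2,4,2,0,0,1,3]
Step 8: delete ln at [0, 2, 3, 4] -> counters=[4,3,1,3,1,0,0,1,3]
Step 9: insert ag at [0, 1, 7, 8] -> counters=[5,4,1,3,1,0,0,2,4]
Step 10: insert ln at [0, 2, 3, 4] -> counters=[6,4,2,4,2,0,0,2,4]
Step 11: delete ag at [0, 1, 7, 8] -> counters=[5,3,2,4,2,0,0,1,3]
Step 12: delete ag at [0, 1, 7, 8] -> counters=[4,2,2,4,2,0,0,0,2]
Step 13: insert oo at [3, 6, 7, 8] -> counters=[4,2,2,5,2,0,1,1,3]
Step 14: delete ln at [0, 2, 3, 4] -> counters=[3,2,1,4,1,0,1,1,3]
Step 15: insert ln at [0, 2, 3, 4] -> counters=[4,2,2,5,2,0,1,1,3]
Step 16: delete ln at [0, 2, 3, 4] -> counters=[3,2,1,4,1,0,1,1,3]
Step 17: delete ln at [0, 2, 3, 4] -> counters=[2,2,0,3,0,0,1,1,3]
Step 18: insert ag at [0, 1, 7, 8] -> counters=[3,3,0,3,0,0,1,2,4]
Final counters=[3,3,0,3,0,0,1,2,4] -> 6 nonzero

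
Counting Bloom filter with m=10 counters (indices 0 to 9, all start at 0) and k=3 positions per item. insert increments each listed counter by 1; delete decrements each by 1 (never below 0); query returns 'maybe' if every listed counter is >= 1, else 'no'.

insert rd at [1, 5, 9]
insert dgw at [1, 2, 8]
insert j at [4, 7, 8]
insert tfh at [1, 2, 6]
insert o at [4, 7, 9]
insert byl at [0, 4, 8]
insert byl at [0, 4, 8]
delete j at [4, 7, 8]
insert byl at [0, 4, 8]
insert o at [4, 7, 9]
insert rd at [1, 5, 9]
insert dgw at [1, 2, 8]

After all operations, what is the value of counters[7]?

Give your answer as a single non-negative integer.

Step 1: insert rd at [1, 5, 9] -> counters=[0,1,0,0,0,1,0,0,0,1]
Step 2: insert dgw at [1, 2, 8] -> counters=[0,2,1,0,0,1,0,0,1,1]
Step 3: insert j at [4, 7, 8] -> counters=[0,2,1,0,1,1,0,1,2,1]
Step 4: insert tfh at [1, 2, 6] -> counters=[0,3,2,0,1,1,1,1,2,1]
Step 5: insert o at [4, 7, 9] -> counters=[0,3,2,0,2,1,1,2,2,2]
Step 6: insert byl at [0, 4, 8] -> counters=[1,3,2,0,3,1,1,2,3,2]
Step 7: insert byl at [0, 4, 8] -> counters=[2,3,2,0,4,1,1,2,4,2]
Step 8: delete j at [4, 7, 8] -> counters=[2,3,2,0,3,1,1,1,3,2]
Step 9: insert byl at [0, 4, 8] -> counters=[3,3,2,0,4,1,1,1,4,2]
Step 10: insert o at [4, 7, 9] -> counters=[3,3,2,0,5,1,1,2,4,3]
Step 11: insert rd at [1, 5, 9] -> counters=[3,4,2,0,5,2,1,2,4,4]
Step 12: insert dgw at [1, 2, 8] -> counters=[3,5,3,0,5,2,1,2,5,4]
Final counters=[3,5,3,0,5,2,1,2,5,4] -> counters[7]=2

Answer: 2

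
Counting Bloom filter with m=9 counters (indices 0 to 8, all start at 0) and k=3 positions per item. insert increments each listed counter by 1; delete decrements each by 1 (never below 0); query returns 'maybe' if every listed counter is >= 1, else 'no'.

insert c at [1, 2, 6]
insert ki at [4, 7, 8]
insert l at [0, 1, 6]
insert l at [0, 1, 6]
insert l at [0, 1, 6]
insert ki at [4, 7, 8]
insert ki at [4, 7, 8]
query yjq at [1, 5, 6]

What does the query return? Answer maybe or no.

Answer: no

Derivation:
Step 1: insert c at [1, 2, 6] -> counters=[0,1,1,0,0,0,1,0,0]
Step 2: insert ki at [4, 7, 8] -> counters=[0,1,1,0,1,0,1,1,1]
Step 3: insert l at [0, 1, 6] -> counters=[1,2,1,0,1,0,2,1,1]
Step 4: insert l at [0, 1, 6] -> counters=[2,3,1,0,1,0,3,1,1]
Step 5: insert l at [0, 1, 6] -> counters=[3,4,1,0,1,0,4,1,1]
Step 6: insert ki at [4, 7, 8] -> counters=[3,4,1,0,2,0,4,2,2]
Step 7: insert ki at [4, 7, 8] -> counters=[3,4,1,0,3,0,4,3,3]
Query yjq: check counters[1]=4 counters[5]=0 counters[6]=4 -> no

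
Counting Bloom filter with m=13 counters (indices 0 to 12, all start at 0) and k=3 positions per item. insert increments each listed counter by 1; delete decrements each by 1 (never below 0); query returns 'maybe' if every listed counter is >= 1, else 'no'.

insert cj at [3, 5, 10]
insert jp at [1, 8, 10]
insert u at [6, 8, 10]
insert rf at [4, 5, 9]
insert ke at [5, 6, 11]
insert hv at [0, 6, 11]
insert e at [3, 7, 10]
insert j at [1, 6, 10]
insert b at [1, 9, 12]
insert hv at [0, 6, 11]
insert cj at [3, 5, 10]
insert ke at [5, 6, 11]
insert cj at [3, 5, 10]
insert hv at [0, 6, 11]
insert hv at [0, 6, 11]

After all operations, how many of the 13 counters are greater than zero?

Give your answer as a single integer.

Answer: 12

Derivation:
Step 1: insert cj at [3, 5, 10] -> counters=[0,0,0,1,0,1,0,0,0,0,1,0,0]
Step 2: insert jp at [1, 8, 10] -> counters=[0,1,0,1,0,1,0,0,1,0,2,0,0]
Step 3: insert u at [6, 8, 10] -> counters=[0,1,0,1,0,1,1,0,2,0,3,0,0]
Step 4: insert rf at [4, 5, 9] -> counters=[0,1,0,1,1,2,1,0,2,1,3,0,0]
Step 5: insert ke at [5, 6, 11] -> counters=[0,1,0,1,1,3,2,0,2,1,3,1,0]
Step 6: insert hv at [0, 6, 11] -> counters=[1,1,0,1,1,3,3,0,2,1,3,2,0]
Step 7: insert e at [3, 7, 10] -> counters=[1,1,0,2,1,3,3,1,2,1,4,2,0]
Step 8: insert j at [1, 6, 10] -> counters=[1,2,0,2,1,3,4,1,2,1,5,2,0]
Step 9: insert b at [1, 9, 12] -> counters=[1,3,0,2,1,3,4,1,2,2,5,2,1]
Step 10: insert hv at [0, 6, 11] -> counters=[2,3,0,2,1,3,5,1,2,2,5,3,1]
Step 11: insert cj at [3, 5, 10] -> counters=[2,3,0,3,1,4,5,1,2,2,6,3,1]
Step 12: insert ke at [5, 6, 11] -> counters=[2,3,0,3,1,5,6,1,2,2,6,4,1]
Step 13: insert cj at [3, 5, 10] -> counters=[2,3,0,4,1,6,6,1,2,2,7,4,1]
Step 14: insert hv at [0, 6, 11] -> counters=[3,3,0,4,1,6,7,1,2,2,7,5,1]
Step 15: insert hv at [0, 6, 11] -> counters=[4,3,0,4,1,6,8,1,2,2,7,6,1]
Final counters=[4,3,0,4,1,6,8,1,2,2,7,6,1] -> 12 nonzero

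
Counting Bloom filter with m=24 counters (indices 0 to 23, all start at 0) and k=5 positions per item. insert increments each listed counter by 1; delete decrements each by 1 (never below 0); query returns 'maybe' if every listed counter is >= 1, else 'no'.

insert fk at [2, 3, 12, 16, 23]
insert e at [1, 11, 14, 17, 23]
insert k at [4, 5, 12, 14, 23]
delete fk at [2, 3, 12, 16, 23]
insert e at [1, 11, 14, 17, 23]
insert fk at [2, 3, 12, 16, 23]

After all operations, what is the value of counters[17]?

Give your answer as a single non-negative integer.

Answer: 2

Derivation:
Step 1: insert fk at [2, 3, 12, 16, 23] -> counters=[0,0,1,1,0,0,0,0,0,0,0,0,1,0,0,0,1,0,0,0,0,0,0,1]
Step 2: insert e at [1, 11, 14, 17, 23] -> counters=[0,1,1,1,0,0,0,0,0,0,0,1,1,0,1,0,1,1,0,0,0,0,0,2]
Step 3: insert k at [4, 5, 12, 14, 23] -> counters=[0,1,1,1,1,1,0,0,0,0,0,1,2,0,2,0,1,1,0,0,0,0,0,3]
Step 4: delete fk at [2, 3, 12, 16, 23] -> counters=[0,1,0,0,1,1,0,0,0,0,0,1,1,0,2,0,0,1,0,0,0,0,0,2]
Step 5: insert e at [1, 11, 14, 17, 23] -> counters=[0,2,0,0,1,1,0,0,0,0,0,2,1,0,3,0,0,2,0,0,0,0,0,3]
Step 6: insert fk at [2, 3, 12, 16, 23] -> counters=[0,2,1,1,1,1,0,0,0,0,0,2,2,0,3,0,1,2,0,0,0,0,0,4]
Final counters=[0,2,1,1,1,1,0,0,0,0,0,2,2,0,3,0,1,2,0,0,0,0,0,4] -> counters[17]=2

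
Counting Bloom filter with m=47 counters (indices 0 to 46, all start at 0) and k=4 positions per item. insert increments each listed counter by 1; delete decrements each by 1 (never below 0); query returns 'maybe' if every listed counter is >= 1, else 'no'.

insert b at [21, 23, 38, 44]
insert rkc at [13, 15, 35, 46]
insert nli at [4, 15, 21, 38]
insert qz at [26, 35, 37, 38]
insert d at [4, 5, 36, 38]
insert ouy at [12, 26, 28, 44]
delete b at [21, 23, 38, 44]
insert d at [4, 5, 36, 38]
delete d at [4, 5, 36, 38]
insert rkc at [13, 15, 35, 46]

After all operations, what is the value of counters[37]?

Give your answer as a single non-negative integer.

Answer: 1

Derivation:
Step 1: insert b at [21, 23, 38, 44] -> counters=[0,0,0,0,0,0,0,0,0,0,0,0,0,0,0,0,0,0,0,0,0,1,0,1,0,0,0,0,0,0,0,0,0,0,0,0,0,0,1,0,0,0,0,0,1,0,0]
Step 2: insert rkc at [13, 15, 35, 46] -> counters=[0,0,0,0,0,0,0,0,0,0,0,0,0,1,0,1,0,0,0,0,0,1,0,1,0,0,0,0,0,0,0,0,0,0,0,1,0,0,1,0,0,0,0,0,1,0,1]
Step 3: insert nli at [4, 15, 21, 38] -> counters=[0,0,0,0,1,0,0,0,0,0,0,0,0,1,0,2,0,0,0,0,0,2,0,1,0,0,0,0,0,0,0,0,0,0,0,1,0,0,2,0,0,0,0,0,1,0,1]
Step 4: insert qz at [26, 35, 37, 38] -> counters=[0,0,0,0,1,0,0,0,0,0,0,0,0,1,0,2,0,0,0,0,0,2,0,1,0,0,1,0,0,0,0,0,0,0,0,2,0,1,3,0,0,0,0,0,1,0,1]
Step 5: insert d at [4, 5, 36, 38] -> counters=[0,0,0,0,2,1,0,0,0,0,0,0,0,1,0,2,0,0,0,0,0,2,0,1,0,0,1,0,0,0,0,0,0,0,0,2,1,1,4,0,0,0,0,0,1,0,1]
Step 6: insert ouy at [12, 26, 28, 44] -> counters=[0,0,0,0,2,1,0,0,0,0,0,0,1,1,0,2,0,0,0,0,0,2,0,1,0,0,2,0,1,0,0,0,0,0,0,2,1,1,4,0,0,0,0,0,2,0,1]
Step 7: delete b at [21, 23, 38, 44] -> counters=[0,0,0,0,2,1,0,0,0,0,0,0,1,1,0,2,0,0,0,0,0,1,0,0,0,0,2,0,1,0,0,0,0,0,0,2,1,1,3,0,0,0,0,0,1,0,1]
Step 8: insert d at [4, 5, 36, 38] -> counters=[0,0,0,0,3,2,0,0,0,0,0,0,1,1,0,2,0,0,0,0,0,1,0,0,0,0,2,0,1,0,0,0,0,0,0,2,2,1,4,0,0,0,0,0,1,0,1]
Step 9: delete d at [4, 5, 36, 38] -> counters=[0,0,0,0,2,1,0,0,0,0,0,0,1,1,0,2,0,0,0,0,0,1,0,0,0,0,2,0,1,0,0,0,0,0,0,2,1,1,3,0,0,0,0,0,1,0,1]
Step 10: insert rkc at [13, 15, 35, 46] -> counters=[0,0,0,0,2,1,0,0,0,0,0,0,1,2,0,3,0,0,0,0,0,1,0,0,0,0,2,0,1,0,0,0,0,0,0,3,1,1,3,0,0,0,0,0,1,0,2]
Final counters=[0,0,0,0,2,1,0,0,0,0,0,0,1,2,0,3,0,0,0,0,0,1,0,0,0,0,2,0,1,0,0,0,0,0,0,3,1,1,3,0,0,0,0,0,1,0,2] -> counters[37]=1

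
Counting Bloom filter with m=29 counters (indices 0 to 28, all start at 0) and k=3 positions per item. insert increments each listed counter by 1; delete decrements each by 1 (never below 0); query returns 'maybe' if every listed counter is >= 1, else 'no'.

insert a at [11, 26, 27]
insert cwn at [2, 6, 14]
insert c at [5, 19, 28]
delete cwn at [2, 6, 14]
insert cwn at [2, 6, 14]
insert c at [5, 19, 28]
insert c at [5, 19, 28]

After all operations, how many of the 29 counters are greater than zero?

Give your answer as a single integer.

Answer: 9

Derivation:
Step 1: insert a at [11, 26, 27] -> counters=[0,0,0,0,0,0,0,0,0,0,0,1,0,0,0,0,0,0,0,0,0,0,0,0,0,0,1,1,0]
Step 2: insert cwn at [2, 6, 14] -> counters=[0,0,1,0,0,0,1,0,0,0,0,1,0,0,1,0,0,0,0,0,0,0,0,0,0,0,1,1,0]
Step 3: insert c at [5, 19, 28] -> counters=[0,0,1,0,0,1,1,0,0,0,0,1,0,0,1,0,0,0,0,1,0,0,0,0,0,0,1,1,1]
Step 4: delete cwn at [2, 6, 14] -> counters=[0,0,0,0,0,1,0,0,0,0,0,1,0,0,0,0,0,0,0,1,0,0,0,0,0,0,1,1,1]
Step 5: insert cwn at [2, 6, 14] -> counters=[0,0,1,0,0,1,1,0,0,0,0,1,0,0,1,0,0,0,0,1,0,0,0,0,0,0,1,1,1]
Step 6: insert c at [5, 19, 28] -> counters=[0,0,1,0,0,2,1,0,0,0,0,1,0,0,1,0,0,0,0,2,0,0,0,0,0,0,1,1,2]
Step 7: insert c at [5, 19, 28] -> counters=[0,0,1,0,0,3,1,0,0,0,0,1,0,0,1,0,0,0,0,3,0,0,0,0,0,0,1,1,3]
Final counters=[0,0,1,0,0,3,1,0,0,0,0,1,0,0,1,0,0,0,0,3,0,0,0,0,0,0,1,1,3] -> 9 nonzero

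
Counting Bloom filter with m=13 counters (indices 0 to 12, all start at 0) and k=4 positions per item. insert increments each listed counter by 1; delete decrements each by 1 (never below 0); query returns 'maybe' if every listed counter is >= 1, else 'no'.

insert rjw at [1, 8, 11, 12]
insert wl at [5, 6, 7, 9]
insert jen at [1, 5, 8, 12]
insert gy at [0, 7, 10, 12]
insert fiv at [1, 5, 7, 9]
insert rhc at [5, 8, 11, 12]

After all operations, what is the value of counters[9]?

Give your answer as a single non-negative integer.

Answer: 2

Derivation:
Step 1: insert rjw at [1, 8, 11, 12] -> counters=[0,1,0,0,0,0,0,0,1,0,0,1,1]
Step 2: insert wl at [5, 6, 7, 9] -> counters=[0,1,0,0,0,1,1,1,1,1,0,1,1]
Step 3: insert jen at [1, 5, 8, 12] -> counters=[0,2,0,0,0,2,1,1,2,1,0,1,2]
Step 4: insert gy at [0, 7, 10, 12] -> counters=[1,2,0,0,0,2,1,2,2,1,1,1,3]
Step 5: insert fiv at [1, 5, 7, 9] -> counters=[1,3,0,0,0,3,1,3,2,2,1,1,3]
Step 6: insert rhc at [5, 8, 11, 12] -> counters=[1,3,0,0,0,4,1,3,3,2,1,2,4]
Final counters=[1,3,0,0,0,4,1,3,3,2,1,2,4] -> counters[9]=2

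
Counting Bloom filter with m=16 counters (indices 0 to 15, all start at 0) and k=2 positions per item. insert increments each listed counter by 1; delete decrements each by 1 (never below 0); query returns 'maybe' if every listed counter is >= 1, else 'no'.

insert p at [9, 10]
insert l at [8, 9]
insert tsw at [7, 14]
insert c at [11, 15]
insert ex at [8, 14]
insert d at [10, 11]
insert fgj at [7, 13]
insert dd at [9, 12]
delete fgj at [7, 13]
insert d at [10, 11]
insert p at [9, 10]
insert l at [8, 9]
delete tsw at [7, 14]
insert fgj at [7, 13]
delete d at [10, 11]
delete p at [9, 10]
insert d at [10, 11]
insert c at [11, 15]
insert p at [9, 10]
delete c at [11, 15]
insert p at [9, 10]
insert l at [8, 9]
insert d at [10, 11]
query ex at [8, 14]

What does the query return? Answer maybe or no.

Step 1: insert p at [9, 10] -> counters=[0,0,0,0,0,0,0,0,0,1,1,0,0,0,0,0]
Step 2: insert l at [8, 9] -> counters=[0,0,0,0,0,0,0,0,1,2,1,0,0,0,0,0]
Step 3: insert tsw at [7, 14] -> counters=[0,0,0,0,0,0,0,1,1,2,1,0,0,0,1,0]
Step 4: insert c at [11, 15] -> counters=[0,0,0,0,0,0,0,1,1,2,1,1,0,0,1,1]
Step 5: insert ex at [8, 14] -> counters=[0,0,0,0,0,0,0,1,2,2,1,1,0,0,2,1]
Step 6: insert d at [10, 11] -> counters=[0,0,0,0,0,0,0,1,2,2,2,2,0,0,2,1]
Step 7: insert fgj at [7, 13] -> counters=[0,0,0,0,0,0,0,2,2,2,2,2,0,1,2,1]
Step 8: insert dd at [9, 12] -> counters=[0,0,0,0,0,0,0,2,2,3,2,2,1,1,2,1]
Step 9: delete fgj at [7, 13] -> counters=[0,0,0,0,0,0,0,1,2,3,2,2,1,0,2,1]
Step 10: insert d at [10, 11] -> counters=[0,0,0,0,0,0,0,1,2,3,3,3,1,0,2,1]
Step 11: insert p at [9, 10] -> counters=[0,0,0,0,0,0,0,1,2,4,4,3,1,0,2,1]
Step 12: insert l at [8, 9] -> counters=[0,0,0,0,0,0,0,1,3,5,4,3,1,0,2,1]
Step 13: delete tsw at [7, 14] -> counters=[0,0,0,0,0,0,0,0,3,5,4,3,1,0,1,1]
Step 14: insert fgj at [7, 13] -> counters=[0,0,0,0,0,0,0,1,3,5,4,3,1,1,1,1]
Step 15: delete d at [10, 11] -> counters=[0,0,0,0,0,0,0,1,3,5,3,2,1,1,1,1]
Step 16: delete p at [9, 10] -> counters=[0,0,0,0,0,0,0,1,3,4,2,2,1,1,1,1]
Step 17: insert d at [10, 11] -> counters=[0,0,0,0,0,0,0,1,3,4,3,3,1,1,1,1]
Step 18: insert c at [11, 15] -> counters=[0,0,0,0,0,0,0,1,3,4,3,4,1,1,1,2]
Step 19: insert p at [9, 10] -> counters=[0,0,0,0,0,0,0,1,3,5,4,4,1,1,1,2]
Step 20: delete c at [11, 15] -> counters=[0,0,0,0,0,0,0,1,3,5,4,3,1,1,1,1]
Step 21: insert p at [9, 10] -> counters=[0,0,0,0,0,0,0,1,3,6,5,3,1,1,1,1]
Step 22: insert l at [8, 9] -> counters=[0,0,0,0,0,0,0,1,4,7,5,3,1,1,1,1]
Step 23: insert d at [10, 11] -> counters=[0,0,0,0,0,0,0,1,4,7,6,4,1,1,1,1]
Query ex: check counters[8]=4 counters[14]=1 -> maybe

Answer: maybe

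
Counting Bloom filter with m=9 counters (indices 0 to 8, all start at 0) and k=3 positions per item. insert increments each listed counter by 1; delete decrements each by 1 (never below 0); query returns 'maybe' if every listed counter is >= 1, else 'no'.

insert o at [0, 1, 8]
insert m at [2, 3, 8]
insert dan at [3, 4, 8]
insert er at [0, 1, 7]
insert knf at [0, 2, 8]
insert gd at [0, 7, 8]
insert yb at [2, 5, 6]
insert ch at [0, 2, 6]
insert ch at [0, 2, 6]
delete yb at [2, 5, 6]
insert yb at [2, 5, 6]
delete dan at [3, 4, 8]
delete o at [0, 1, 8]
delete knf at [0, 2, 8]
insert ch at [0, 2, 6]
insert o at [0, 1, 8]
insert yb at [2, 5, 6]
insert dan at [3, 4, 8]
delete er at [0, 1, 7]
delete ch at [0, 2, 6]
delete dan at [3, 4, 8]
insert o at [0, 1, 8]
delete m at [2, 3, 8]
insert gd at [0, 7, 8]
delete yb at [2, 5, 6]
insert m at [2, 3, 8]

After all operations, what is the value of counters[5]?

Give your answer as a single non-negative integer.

Answer: 1

Derivation:
Step 1: insert o at [0, 1, 8] -> counters=[1,1,0,0,0,0,0,0,1]
Step 2: insert m at [2, 3, 8] -> counters=[1,1,1,1,0,0,0,0,2]
Step 3: insert dan at [3, 4, 8] -> counters=[1,1,1,2,1,0,0,0,3]
Step 4: insert er at [0, 1, 7] -> counters=[2,2,1,2,1,0,0,1,3]
Step 5: insert knf at [0, 2, 8] -> counters=[3,2,2,2,1,0,0,1,4]
Step 6: insert gd at [0, 7, 8] -> counters=[4,2,2,2,1,0,0,2,5]
Step 7: insert yb at [2, 5, 6] -> counters=[4,2,3,2,1,1,1,2,5]
Step 8: insert ch at [0, 2, 6] -> counters=[5,2,4,2,1,1,2,2,5]
Step 9: insert ch at [0, 2, 6] -> counters=[6,2,5,2,1,1,3,2,5]
Step 10: delete yb at [2, 5, 6] -> counters=[6,2,4,2,1,0,2,2,5]
Step 11: insert yb at [2, 5, 6] -> counters=[6,2,5,2,1,1,3,2,5]
Step 12: delete dan at [3, 4, 8] -> counters=[6,2,5,1,0,1,3,2,4]
Step 13: delete o at [0, 1, 8] -> counters=[5,1,5,1,0,1,3,2,3]
Step 14: delete knf at [0, 2, 8] -> counters=[4,1,4,1,0,1,3,2,2]
Step 15: insert ch at [0, 2, 6] -> counters=[5,1,5,1,0,1,4,2,2]
Step 16: insert o at [0, 1, 8] -> counters=[6,2,5,1,0,1,4,2,3]
Step 17: insert yb at [2, 5, 6] -> counters=[6,2,6,1,0,2,5,2,3]
Step 18: insert dan at [3, 4, 8] -> counters=[6,2,6,2,1,2,5,2,4]
Step 19: delete er at [0, 1, 7] -> counters=[5,1,6,2,1,2,5,1,4]
Step 20: delete ch at [0, 2, 6] -> counters=[4,1,5,2,1,2,4,1,4]
Step 21: delete dan at [3, 4, 8] -> counters=[4,1,5,1,0,2,4,1,3]
Step 22: insert o at [0, 1, 8] -> counters=[5,2,5,1,0,2,4,1,4]
Step 23: delete m at [2, 3, 8] -> counters=[5,2,4,0,0,2,4,1,3]
Step 24: insert gd at [0, 7, 8] -> counters=[6,2,4,0,0,2,4,2,4]
Step 25: delete yb at [2, 5, 6] -> counters=[6,2,3,0,0,1,3,2,4]
Step 26: insert m at [2, 3, 8] -> counters=[6,2,4,1,0,1,3,2,5]
Final counters=[6,2,4,1,0,1,3,2,5] -> counters[5]=1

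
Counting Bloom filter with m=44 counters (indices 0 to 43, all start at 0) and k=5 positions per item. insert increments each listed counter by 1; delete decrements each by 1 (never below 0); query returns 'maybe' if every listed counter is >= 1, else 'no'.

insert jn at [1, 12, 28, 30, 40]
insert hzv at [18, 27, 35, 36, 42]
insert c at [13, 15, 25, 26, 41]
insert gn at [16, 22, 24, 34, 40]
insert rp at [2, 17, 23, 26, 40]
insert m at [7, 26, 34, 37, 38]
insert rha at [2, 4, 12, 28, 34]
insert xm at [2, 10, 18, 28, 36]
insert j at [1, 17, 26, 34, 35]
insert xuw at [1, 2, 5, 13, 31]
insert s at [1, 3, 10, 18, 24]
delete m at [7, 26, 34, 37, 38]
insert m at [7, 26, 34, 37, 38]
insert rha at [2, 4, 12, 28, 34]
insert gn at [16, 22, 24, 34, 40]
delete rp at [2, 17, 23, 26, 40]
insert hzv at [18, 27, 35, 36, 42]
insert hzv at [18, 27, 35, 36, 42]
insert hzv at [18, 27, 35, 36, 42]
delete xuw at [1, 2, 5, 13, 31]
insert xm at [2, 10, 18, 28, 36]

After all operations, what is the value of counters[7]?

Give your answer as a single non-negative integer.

Answer: 1

Derivation:
Step 1: insert jn at [1, 12, 28, 30, 40] -> counters=[0,1,0,0,0,0,0,0,0,0,0,0,1,0,0,0,0,0,0,0,0,0,0,0,0,0,0,0,1,0,1,0,0,0,0,0,0,0,0,0,1,0,0,0]
Step 2: insert hzv at [18, 27, 35, 36, 42] -> counters=[0,1,0,0,0,0,0,0,0,0,0,0,1,0,0,0,0,0,1,0,0,0,0,0,0,0,0,1,1,0,1,0,0,0,0,1,1,0,0,0,1,0,1,0]
Step 3: insert c at [13, 15, 25, 26, 41] -> counters=[0,1,0,0,0,0,0,0,0,0,0,0,1,1,0,1,0,0,1,0,0,0,0,0,0,1,1,1,1,0,1,0,0,0,0,1,1,0,0,0,1,1,1,0]
Step 4: insert gn at [16, 22, 24, 34, 40] -> counters=[0,1,0,0,0,0,0,0,0,0,0,0,1,1,0,1,1,0,1,0,0,0,1,0,1,1,1,1,1,0,1,0,0,0,1,1,1,0,0,0,2,1,1,0]
Step 5: insert rp at [2, 17, 23, 26, 40] -> counters=[0,1,1,0,0,0,0,0,0,0,0,0,1,1,0,1,1,1,1,0,0,0,1,1,1,1,2,1,1,0,1,0,0,0,1,1,1,0,0,0,3,1,1,0]
Step 6: insert m at [7, 26, 34, 37, 38] -> counters=[0,1,1,0,0,0,0,1,0,0,0,0,1,1,0,1,1,1,1,0,0,0,1,1,1,1,3,1,1,0,1,0,0,0,2,1,1,1,1,0,3,1,1,0]
Step 7: insert rha at [2, 4, 12, 28, 34] -> counters=[0,1,2,0,1,0,0,1,0,0,0,0,2,1,0,1,1,1,1,0,0,0,1,1,1,1,3,1,2,0,1,0,0,0,3,1,1,1,1,0,3,1,1,0]
Step 8: insert xm at [2, 10, 18, 28, 36] -> counters=[0,1,3,0,1,0,0,1,0,0,1,0,2,1,0,1,1,1,2,0,0,0,1,1,1,1,3,1,3,0,1,0,0,0,3,1,2,1,1,0,3,1,1,0]
Step 9: insert j at [1, 17, 26, 34, 35] -> counters=[0,2,3,0,1,0,0,1,0,0,1,0,2,1,0,1,1,2,2,0,0,0,1,1,1,1,4,1,3,0,1,0,0,0,4,2,2,1,1,0,3,1,1,0]
Step 10: insert xuw at [1, 2, 5, 13, 31] -> counters=[0,3,4,0,1,1,0,1,0,0,1,0,2,2,0,1,1,2,2,0,0,0,1,1,1,1,4,1,3,0,1,1,0,0,4,2,2,1,1,0,3,1,1,0]
Step 11: insert s at [1, 3, 10, 18, 24] -> counters=[0,4,4,1,1,1,0,1,0,0,2,0,2,2,0,1,1,2,3,0,0,0,1,1,2,1,4,1,3,0,1,1,0,0,4,2,2,1,1,0,3,1,1,0]
Step 12: delete m at [7, 26, 34, 37, 38] -> counters=[0,4,4,1,1,1,0,0,0,0,2,0,2,2,0,1,1,2,3,0,0,0,1,1,2,1,3,1,3,0,1,1,0,0,3,2,2,0,0,0,3,1,1,0]
Step 13: insert m at [7, 26, 34, 37, 38] -> counters=[0,4,4,1,1,1,0,1,0,0,2,0,2,2,0,1,1,2,3,0,0,0,1,1,2,1,4,1,3,0,1,1,0,0,4,2,2,1,1,0,3,1,1,0]
Step 14: insert rha at [2, 4, 12, 28, 34] -> counters=[0,4,5,1,2,1,0,1,0,0,2,0,3,2,0,1,1,2,3,0,0,0,1,1,2,1,4,1,4,0,1,1,0,0,5,2,2,1,1,0,3,1,1,0]
Step 15: insert gn at [16, 22, 24, 34, 40] -> counters=[0,4,5,1,2,1,0,1,0,0,2,0,3,2,0,1,2,2,3,0,0,0,2,1,3,1,4,1,4,0,1,1,0,0,6,2,2,1,1,0,4,1,1,0]
Step 16: delete rp at [2, 17, 23, 26, 40] -> counters=[0,4,4,1,2,1,0,1,0,0,2,0,3,2,0,1,2,1,3,0,0,0,2,0,3,1,3,1,4,0,1,1,0,0,6,2,2,1,1,0,3,1,1,0]
Step 17: insert hzv at [18, 27, 35, 36, 42] -> counters=[0,4,4,1,2,1,0,1,0,0,2,0,3,2,0,1,2,1,4,0,0,0,2,0,3,1,3,2,4,0,1,1,0,0,6,3,3,1,1,0,3,1,2,0]
Step 18: insert hzv at [18, 27, 35, 36, 42] -> counters=[0,4,4,1,2,1,0,1,0,0,2,0,3,2,0,1,2,1,5,0,0,0,2,0,3,1,3,3,4,0,1,1,0,0,6,4,4,1,1,0,3,1,3,0]
Step 19: insert hzv at [18, 27, 35, 36, 42] -> counters=[0,4,4,1,2,1,0,1,0,0,2,0,3,2,0,1,2,1,6,0,0,0,2,0,3,1,3,4,4,0,1,1,0,0,6,5,5,1,1,0,3,1,4,0]
Step 20: delete xuw at [1, 2, 5, 13, 31] -> counters=[0,3,3,1,2,0,0,1,0,0,2,0,3,1,0,1,2,1,6,0,0,0,2,0,3,1,3,4,4,0,1,0,0,0,6,5,5,1,1,0,3,1,4,0]
Step 21: insert xm at [2, 10, 18, 28, 36] -> counters=[0,3,4,1,2,0,0,1,0,0,3,0,3,1,0,1,2,1,7,0,0,0,2,0,3,1,3,4,5,0,1,0,0,0,6,5,6,1,1,0,3,1,4,0]
Final counters=[0,3,4,1,2,0,0,1,0,0,3,0,3,1,0,1,2,1,7,0,0,0,2,0,3,1,3,4,5,0,1,0,0,0,6,5,6,1,1,0,3,1,4,0] -> counters[7]=1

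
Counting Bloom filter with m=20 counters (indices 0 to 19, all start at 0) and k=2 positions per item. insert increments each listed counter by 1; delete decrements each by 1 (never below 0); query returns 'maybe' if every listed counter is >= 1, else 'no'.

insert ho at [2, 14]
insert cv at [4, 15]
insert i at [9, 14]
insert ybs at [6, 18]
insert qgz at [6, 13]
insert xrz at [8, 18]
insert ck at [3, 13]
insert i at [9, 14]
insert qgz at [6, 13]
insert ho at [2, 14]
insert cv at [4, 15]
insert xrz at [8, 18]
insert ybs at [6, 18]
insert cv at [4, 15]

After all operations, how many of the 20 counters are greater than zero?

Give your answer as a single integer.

Answer: 10

Derivation:
Step 1: insert ho at [2, 14] -> counters=[0,0,1,0,0,0,0,0,0,0,0,0,0,0,1,0,0,0,0,0]
Step 2: insert cv at [4, 15] -> counters=[0,0,1,0,1,0,0,0,0,0,0,0,0,0,1,1,0,0,0,0]
Step 3: insert i at [9, 14] -> counters=[0,0,1,0,1,0,0,0,0,1,0,0,0,0,2,1,0,0,0,0]
Step 4: insert ybs at [6, 18] -> counters=[0,0,1,0,1,0,1,0,0,1,0,0,0,0,2,1,0,0,1,0]
Step 5: insert qgz at [6, 13] -> counters=[0,0,1,0,1,0,2,0,0,1,0,0,0,1,2,1,0,0,1,0]
Step 6: insert xrz at [8, 18] -> counters=[0,0,1,0,1,0,2,0,1,1,0,0,0,1,2,1,0,0,2,0]
Step 7: insert ck at [3, 13] -> counters=[0,0,1,1,1,0,2,0,1,1,0,0,0,2,2,1,0,0,2,0]
Step 8: insert i at [9, 14] -> counters=[0,0,1,1,1,0,2,0,1,2,0,0,0,2,3,1,0,0,2,0]
Step 9: insert qgz at [6, 13] -> counters=[0,0,1,1,1,0,3,0,1,2,0,0,0,3,3,1,0,0,2,0]
Step 10: insert ho at [2, 14] -> counters=[0,0,2,1,1,0,3,0,1,2,0,0,0,3,4,1,0,0,2,0]
Step 11: insert cv at [4, 15] -> counters=[0,0,2,1,2,0,3,0,1,2,0,0,0,3,4,2,0,0,2,0]
Step 12: insert xrz at [8, 18] -> counters=[0,0,2,1,2,0,3,0,2,2,0,0,0,3,4,2,0,0,3,0]
Step 13: insert ybs at [6, 18] -> counters=[0,0,2,1,2,0,4,0,2,2,0,0,0,3,4,2,0,0,4,0]
Step 14: insert cv at [4, 15] -> counters=[0,0,2,1,3,0,4,0,2,2,0,0,0,3,4,3,0,0,4,0]
Final counters=[0,0,2,1,3,0,4,0,2,2,0,0,0,3,4,3,0,0,4,0] -> 10 nonzero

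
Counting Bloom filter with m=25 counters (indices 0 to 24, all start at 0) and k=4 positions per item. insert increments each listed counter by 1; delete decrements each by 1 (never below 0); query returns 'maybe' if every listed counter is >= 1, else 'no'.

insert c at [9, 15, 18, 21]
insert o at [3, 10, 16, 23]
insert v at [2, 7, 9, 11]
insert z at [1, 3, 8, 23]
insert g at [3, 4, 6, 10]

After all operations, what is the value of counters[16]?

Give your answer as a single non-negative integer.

Step 1: insert c at [9, 15, 18, 21] -> counters=[0,0,0,0,0,0,0,0,0,1,0,0,0,0,0,1,0,0,1,0,0,1,0,0,0]
Step 2: insert o at [3, 10, 16, 23] -> counters=[0,0,0,1,0,0,0,0,0,1,1,0,0,0,0,1,1,0,1,0,0,1,0,1,0]
Step 3: insert v at [2, 7, 9, 11] -> counters=[0,0,1,1,0,0,0,1,0,2,1,1,0,0,0,1,1,0,1,0,0,1,0,1,0]
Step 4: insert z at [1, 3, 8, 23] -> counters=[0,1,1,2,0,0,0,1,1,2,1,1,0,0,0,1,1,0,1,0,0,1,0,2,0]
Step 5: insert g at [3, 4, 6, 10] -> counters=[0,1,1,3,1,0,1,1,1,2,2,1,0,0,0,1,1,0,1,0,0,1,0,2,0]
Final counters=[0,1,1,3,1,0,1,1,1,2,2,1,0,0,0,1,1,0,1,0,0,1,0,2,0] -> counters[16]=1

Answer: 1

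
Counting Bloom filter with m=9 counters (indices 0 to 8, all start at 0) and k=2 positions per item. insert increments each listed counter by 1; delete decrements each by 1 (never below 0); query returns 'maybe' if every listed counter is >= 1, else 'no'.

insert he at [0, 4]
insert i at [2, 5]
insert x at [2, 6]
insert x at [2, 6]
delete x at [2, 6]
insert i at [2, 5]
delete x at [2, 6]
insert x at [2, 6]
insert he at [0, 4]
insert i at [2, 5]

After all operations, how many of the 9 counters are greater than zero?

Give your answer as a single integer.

Step 1: insert he at [0, 4] -> counters=[1,0,0,0,1,0,0,0,0]
Step 2: insert i at [2, 5] -> counters=[1,0,1,0,1,1,0,0,0]
Step 3: insert x at [2, 6] -> counters=[1,0,2,0,1,1,1,0,0]
Step 4: insert x at [2, 6] -> counters=[1,0,3,0,1,1,2,0,0]
Step 5: delete x at [2, 6] -> counters=[1,0,2,0,1,1,1,0,0]
Step 6: insert i at [2, 5] -> counters=[1,0,3,0,1,2,1,0,0]
Step 7: delete x at [2, 6] -> counters=[1,0,2,0,1,2,0,0,0]
Step 8: insert x at [2, 6] -> counters=[1,0,3,0,1,2,1,0,0]
Step 9: insert he at [0, 4] -> counters=[2,0,3,0,2,2,1,0,0]
Step 10: insert i at [2, 5] -> counters=[2,0,4,0,2,3,1,0,0]
Final counters=[2,0,4,0,2,3,1,0,0] -> 5 nonzero

Answer: 5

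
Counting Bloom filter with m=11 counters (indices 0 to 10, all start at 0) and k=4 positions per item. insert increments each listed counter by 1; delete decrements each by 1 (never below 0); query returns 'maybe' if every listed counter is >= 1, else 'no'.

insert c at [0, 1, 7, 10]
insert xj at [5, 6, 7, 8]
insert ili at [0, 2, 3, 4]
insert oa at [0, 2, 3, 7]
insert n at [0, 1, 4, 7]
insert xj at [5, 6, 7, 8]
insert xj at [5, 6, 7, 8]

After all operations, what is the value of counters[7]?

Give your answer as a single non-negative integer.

Step 1: insert c at [0, 1, 7, 10] -> counters=[1,1,0,0,0,0,0,1,0,0,1]
Step 2: insert xj at [5, 6, 7, 8] -> counters=[1,1,0,0,0,1,1,2,1,0,1]
Step 3: insert ili at [0, 2, 3, 4] -> counters=[2,1,1,1,1,1,1,2,1,0,1]
Step 4: insert oa at [0, 2, 3, 7] -> counters=[3,1,2,2,1,1,1,3,1,0,1]
Step 5: insert n at [0, 1, 4, 7] -> counters=[4,2,2,2,2,1,1,4,1,0,1]
Step 6: insert xj at [5, 6, 7, 8] -> counters=[4,2,2,2,2,2,2,5,2,0,1]
Step 7: insert xj at [5, 6, 7, 8] -> counters=[4,2,2,2,2,3,3,6,3,0,1]
Final counters=[4,2,2,2,2,3,3,6,3,0,1] -> counters[7]=6

Answer: 6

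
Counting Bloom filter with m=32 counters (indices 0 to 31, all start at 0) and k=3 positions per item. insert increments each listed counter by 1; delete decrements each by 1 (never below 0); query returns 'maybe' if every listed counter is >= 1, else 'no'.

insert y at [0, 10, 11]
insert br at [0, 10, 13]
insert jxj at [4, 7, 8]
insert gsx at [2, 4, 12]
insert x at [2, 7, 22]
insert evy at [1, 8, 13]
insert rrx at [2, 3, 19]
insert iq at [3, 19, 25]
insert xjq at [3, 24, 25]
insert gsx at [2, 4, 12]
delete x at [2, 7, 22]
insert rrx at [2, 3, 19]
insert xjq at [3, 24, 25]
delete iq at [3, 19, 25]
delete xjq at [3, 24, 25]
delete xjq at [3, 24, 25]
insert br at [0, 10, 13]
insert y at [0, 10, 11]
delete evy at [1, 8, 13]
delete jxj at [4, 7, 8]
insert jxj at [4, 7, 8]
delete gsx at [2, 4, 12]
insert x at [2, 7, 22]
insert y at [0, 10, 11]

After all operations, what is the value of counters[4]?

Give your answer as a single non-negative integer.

Step 1: insert y at [0, 10, 11] -> counters=[1,0,0,0,0,0,0,0,0,0,1,1,0,0,0,0,0,0,0,0,0,0,0,0,0,0,0,0,0,0,0,0]
Step 2: insert br at [0, 10, 13] -> counters=[2,0,0,0,0,0,0,0,0,0,2,1,0,1,0,0,0,0,0,0,0,0,0,0,0,0,0,0,0,0,0,0]
Step 3: insert jxj at [4, 7, 8] -> counters=[2,0,0,0,1,0,0,1,1,0,2,1,0,1,0,0,0,0,0,0,0,0,0,0,0,0,0,0,0,0,0,0]
Step 4: insert gsx at [2, 4, 12] -> counters=[2,0,1,0,2,0,0,1,1,0,2,1,1,1,0,0,0,0,0,0,0,0,0,0,0,0,0,0,0,0,0,0]
Step 5: insert x at [2, 7, 22] -> counters=[2,0,2,0,2,0,0,2,1,0,2,1,1,1,0,0,0,0,0,0,0,0,1,0,0,0,0,0,0,0,0,0]
Step 6: insert evy at [1, 8, 13] -> counters=[2,1,2,0,2,0,0,2,2,0,2,1,1,2,0,0,0,0,0,0,0,0,1,0,0,0,0,0,0,0,0,0]
Step 7: insert rrx at [2, 3, 19] -> counters=[2,1,3,1,2,0,0,2,2,0,2,1,1,2,0,0,0,0,0,1,0,0,1,0,0,0,0,0,0,0,0,0]
Step 8: insert iq at [3, 19, 25] -> counters=[2,1,3,2,2,0,0,2,2,0,2,1,1,2,0,0,0,0,0,2,0,0,1,0,0,1,0,0,0,0,0,0]
Step 9: insert xjq at [3, 24, 25] -> counters=[2,1,3,3,2,0,0,2,2,0,2,1,1,2,0,0,0,0,0,2,0,0,1,0,1,2,0,0,0,0,0,0]
Step 10: insert gsx at [2, 4, 12] -> counters=[2,1,4,3,3,0,0,2,2,0,2,1,2,2,0,0,0,0,0,2,0,0,1,0,1,2,0,0,0,0,0,0]
Step 11: delete x at [2, 7, 22] -> counters=[2,1,3,3,3,0,0,1,2,0,2,1,2,2,0,0,0,0,0,2,0,0,0,0,1,2,0,0,0,0,0,0]
Step 12: insert rrx at [2, 3, 19] -> counters=[2,1,4,4,3,0,0,1,2,0,2,1,2,2,0,0,0,0,0,3,0,0,0,0,1,2,0,0,0,0,0,0]
Step 13: insert xjq at [3, 24, 25] -> counters=[2,1,4,5,3,0,0,1,2,0,2,1,2,2,0,0,0,0,0,3,0,0,0,0,2,3,0,0,0,0,0,0]
Step 14: delete iq at [3, 19, 25] -> counters=[2,1,4,4,3,0,0,1,2,0,2,1,2,2,0,0,0,0,0,2,0,0,0,0,2,2,0,0,0,0,0,0]
Step 15: delete xjq at [3, 24, 25] -> counters=[2,1,4,3,3,0,0,1,2,0,2,1,2,2,0,0,0,0,0,2,0,0,0,0,1,1,0,0,0,0,0,0]
Step 16: delete xjq at [3, 24, 25] -> counters=[2,1,4,2,3,0,0,1,2,0,2,1,2,2,0,0,0,0,0,2,0,0,0,0,0,0,0,0,0,0,0,0]
Step 17: insert br at [0, 10, 13] -> counters=[3,1,4,2,3,0,0,1,2,0,3,1,2,3,0,0,0,0,0,2,0,0,0,0,0,0,0,0,0,0,0,0]
Step 18: insert y at [0, 10, 11] -> counters=[4,1,4,2,3,0,0,1,2,0,4,2,2,3,0,0,0,0,0,2,0,0,0,0,0,0,0,0,0,0,0,0]
Step 19: delete evy at [1, 8, 13] -> counters=[4,0,4,2,3,0,0,1,1,0,4,2,2,2,0,0,0,0,0,2,0,0,0,0,0,0,0,0,0,0,0,0]
Step 20: delete jxj at [4, 7, 8] -> counters=[4,0,4,2,2,0,0,0,0,0,4,2,2,2,0,0,0,0,0,2,0,0,0,0,0,0,0,0,0,0,0,0]
Step 21: insert jxj at [4, 7, 8] -> counters=[4,0,4,2,3,0,0,1,1,0,4,2,2,2,0,0,0,0,0,2,0,0,0,0,0,0,0,0,0,0,0,0]
Step 22: delete gsx at [2, 4, 12] -> counters=[4,0,3,2,2,0,0,1,1,0,4,2,1,2,0,0,0,0,0,2,0,0,0,0,0,0,0,0,0,0,0,0]
Step 23: insert x at [2, 7, 22] -> counters=[4,0,4,2,2,0,0,2,1,0,4,2,1,2,0,0,0,0,0,2,0,0,1,0,0,0,0,0,0,0,0,0]
Step 24: insert y at [0, 10, 11] -> counters=[5,0,4,2,2,0,0,2,1,0,5,3,1,2,0,0,0,0,0,2,0,0,1,0,0,0,0,0,0,0,0,0]
Final counters=[5,0,4,2,2,0,0,2,1,0,5,3,1,2,0,0,0,0,0,2,0,0,1,0,0,0,0,0,0,0,0,0] -> counters[4]=2

Answer: 2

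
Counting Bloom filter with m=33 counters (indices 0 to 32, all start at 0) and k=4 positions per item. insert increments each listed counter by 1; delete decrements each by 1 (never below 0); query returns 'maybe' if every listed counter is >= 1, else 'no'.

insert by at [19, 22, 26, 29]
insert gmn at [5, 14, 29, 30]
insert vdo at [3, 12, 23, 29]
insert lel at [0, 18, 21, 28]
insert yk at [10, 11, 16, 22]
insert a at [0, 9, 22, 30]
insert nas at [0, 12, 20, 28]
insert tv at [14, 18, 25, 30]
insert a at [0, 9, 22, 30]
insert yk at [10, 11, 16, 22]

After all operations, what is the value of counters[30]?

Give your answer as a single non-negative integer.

Answer: 4

Derivation:
Step 1: insert by at [19, 22, 26, 29] -> counters=[0,0,0,0,0,0,0,0,0,0,0,0,0,0,0,0,0,0,0,1,0,0,1,0,0,0,1,0,0,1,0,0,0]
Step 2: insert gmn at [5, 14, 29, 30] -> counters=[0,0,0,0,0,1,0,0,0,0,0,0,0,0,1,0,0,0,0,1,0,0,1,0,0,0,1,0,0,2,1,0,0]
Step 3: insert vdo at [3, 12, 23, 29] -> counters=[0,0,0,1,0,1,0,0,0,0,0,0,1,0,1,0,0,0,0,1,0,0,1,1,0,0,1,0,0,3,1,0,0]
Step 4: insert lel at [0, 18, 21, 28] -> counters=[1,0,0,1,0,1,0,0,0,0,0,0,1,0,1,0,0,0,1,1,0,1,1,1,0,0,1,0,1,3,1,0,0]
Step 5: insert yk at [10, 11, 16, 22] -> counters=[1,0,0,1,0,1,0,0,0,0,1,1,1,0,1,0,1,0,1,1,0,1,2,1,0,0,1,0,1,3,1,0,0]
Step 6: insert a at [0, 9, 22, 30] -> counters=[2,0,0,1,0,1,0,0,0,1,1,1,1,0,1,0,1,0,1,1,0,1,3,1,0,0,1,0,1,3,2,0,0]
Step 7: insert nas at [0, 12, 20, 28] -> counters=[3,0,0,1,0,1,0,0,0,1,1,1,2,0,1,0,1,0,1,1,1,1,3,1,0,0,1,0,2,3,2,0,0]
Step 8: insert tv at [14, 18, 25, 30] -> counters=[3,0,0,1,0,1,0,0,0,1,1,1,2,0,2,0,1,0,2,1,1,1,3,1,0,1,1,0,2,3,3,0,0]
Step 9: insert a at [0, 9, 22, 30] -> counters=[4,0,0,1,0,1,0,0,0,2,1,1,2,0,2,0,1,0,2,1,1,1,4,1,0,1,1,0,2,3,4,0,0]
Step 10: insert yk at [10, 11, 16, 22] -> counters=[4,0,0,1,0,1,0,0,0,2,2,2,2,0,2,0,2,0,2,1,1,1,5,1,0,1,1,0,2,3,4,0,0]
Final counters=[4,0,0,1,0,1,0,0,0,2,2,2,2,0,2,0,2,0,2,1,1,1,5,1,0,1,1,0,2,3,4,0,0] -> counters[30]=4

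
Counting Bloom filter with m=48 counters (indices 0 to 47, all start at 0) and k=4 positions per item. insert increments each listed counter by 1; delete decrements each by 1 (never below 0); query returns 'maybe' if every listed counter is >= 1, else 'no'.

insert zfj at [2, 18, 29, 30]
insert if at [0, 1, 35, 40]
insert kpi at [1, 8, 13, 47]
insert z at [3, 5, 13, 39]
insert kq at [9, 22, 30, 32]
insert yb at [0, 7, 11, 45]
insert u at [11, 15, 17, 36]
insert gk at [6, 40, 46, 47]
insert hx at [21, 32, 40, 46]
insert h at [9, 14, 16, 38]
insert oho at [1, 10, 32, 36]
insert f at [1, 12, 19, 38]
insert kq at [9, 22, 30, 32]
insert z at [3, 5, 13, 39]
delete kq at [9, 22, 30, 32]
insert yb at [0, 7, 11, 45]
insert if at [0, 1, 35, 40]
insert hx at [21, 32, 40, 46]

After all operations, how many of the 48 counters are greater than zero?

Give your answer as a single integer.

Answer: 32

Derivation:
Step 1: insert zfj at [2, 18, 29, 30] -> counters=[0,0,1,0,0,0,0,0,0,0,0,0,0,0,0,0,0,0,1,0,0,0,0,0,0,0,0,0,0,1,1,0,0,0,0,0,0,0,0,0,0,0,0,0,0,0,0,0]
Step 2: insert if at [0, 1, 35, 40] -> counters=[1,1,1,0,0,0,0,0,0,0,0,0,0,0,0,0,0,0,1,0,0,0,0,0,0,0,0,0,0,1,1,0,0,0,0,1,0,0,0,0,1,0,0,0,0,0,0,0]
Step 3: insert kpi at [1, 8, 13, 47] -> counters=[1,2,1,0,0,0,0,0,1,0,0,0,0,1,0,0,0,0,1,0,0,0,0,0,0,0,0,0,0,1,1,0,0,0,0,1,0,0,0,0,1,0,0,0,0,0,0,1]
Step 4: insert z at [3, 5, 13, 39] -> counters=[1,2,1,1,0,1,0,0,1,0,0,0,0,2,0,0,0,0,1,0,0,0,0,0,0,0,0,0,0,1,1,0,0,0,0,1,0,0,0,1,1,0,0,0,0,0,0,1]
Step 5: insert kq at [9, 22, 30, 32] -> counters=[1,2,1,1,0,1,0,0,1,1,0,0,0,2,0,0,0,0,1,0,0,0,1,0,0,0,0,0,0,1,2,0,1,0,0,1,0,0,0,1,1,0,0,0,0,0,0,1]
Step 6: insert yb at [0, 7, 11, 45] -> counters=[2,2,1,1,0,1,0,1,1,1,0,1,0,2,0,0,0,0,1,0,0,0,1,0,0,0,0,0,0,1,2,0,1,0,0,1,0,0,0,1,1,0,0,0,0,1,0,1]
Step 7: insert u at [11, 15, 17, 36] -> counters=[2,2,1,1,0,1,0,1,1,1,0,2,0,2,0,1,0,1,1,0,0,0,1,0,0,0,0,0,0,1,2,0,1,0,0,1,1,0,0,1,1,0,0,0,0,1,0,1]
Step 8: insert gk at [6, 40, 46, 47] -> counters=[2,2,1,1,0,1,1,1,1,1,0,2,0,2,0,1,0,1,1,0,0,0,1,0,0,0,0,0,0,1,2,0,1,0,0,1,1,0,0,1,2,0,0,0,0,1,1,2]
Step 9: insert hx at [21, 32, 40, 46] -> counters=[2,2,1,1,0,1,1,1,1,1,0,2,0,2,0,1,0,1,1,0,0,1,1,0,0,0,0,0,0,1,2,0,2,0,0,1,1,0,0,1,3,0,0,0,0,1,2,2]
Step 10: insert h at [9, 14, 16, 38] -> counters=[2,2,1,1,0,1,1,1,1,2,0,2,0,2,1,1,1,1,1,0,0,1,1,0,0,0,0,0,0,1,2,0,2,0,0,1,1,0,1,1,3,0,0,0,0,1,2,2]
Step 11: insert oho at [1, 10, 32, 36] -> counters=[2,3,1,1,0,1,1,1,1,2,1,2,0,2,1,1,1,1,1,0,0,1,1,0,0,0,0,0,0,1,2,0,3,0,0,1,2,0,1,1,3,0,0,0,0,1,2,2]
Step 12: insert f at [1, 12, 19, 38] -> counters=[2,4,1,1,0,1,1,1,1,2,1,2,1,2,1,1,1,1,1,1,0,1,1,0,0,0,0,0,0,1,2,0,3,0,0,1,2,0,2,1,3,0,0,0,0,1,2,2]
Step 13: insert kq at [9, 22, 30, 32] -> counters=[2,4,1,1,0,1,1,1,1,3,1,2,1,2,1,1,1,1,1,1,0,1,2,0,0,0,0,0,0,1,3,0,4,0,0,1,2,0,2,1,3,0,0,0,0,1,2,2]
Step 14: insert z at [3, 5, 13, 39] -> counters=[2,4,1,2,0,2,1,1,1,3,1,2,1,3,1,1,1,1,1,1,0,1,2,0,0,0,0,0,0,1,3,0,4,0,0,1,2,0,2,2,3,0,0,0,0,1,2,2]
Step 15: delete kq at [9, 22, 30, 32] -> counters=[2,4,1,2,0,2,1,1,1,2,1,2,1,3,1,1,1,1,1,1,0,1,1,0,0,0,0,0,0,1,2,0,3,0,0,1,2,0,2,2,3,0,0,0,0,1,2,2]
Step 16: insert yb at [0, 7, 11, 45] -> counters=[3,4,1,2,0,2,1,2,1,2,1,3,1,3,1,1,1,1,1,1,0,1,1,0,0,0,0,0,0,1,2,0,3,0,0,1,2,0,2,2,3,0,0,0,0,2,2,2]
Step 17: insert if at [0, 1, 35, 40] -> counters=[4,5,1,2,0,2,1,2,1,2,1,3,1,3,1,1,1,1,1,1,0,1,1,0,0,0,0,0,0,1,2,0,3,0,0,2,2,0,2,2,4,0,0,0,0,2,2,2]
Step 18: insert hx at [21, 32, 40, 46] -> counters=[4,5,1,2,0,2,1,2,1,2,1,3,1,3,1,1,1,1,1,1,0,2,1,0,0,0,0,0,0,1,2,0,4,0,0,2,2,0,2,2,5,0,0,0,0,2,3,2]
Final counters=[4,5,1,2,0,2,1,2,1,2,1,3,1,3,1,1,1,1,1,1,0,2,1,0,0,0,0,0,0,1,2,0,4,0,0,2,2,0,2,2,5,0,0,0,0,2,3,2] -> 32 nonzero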